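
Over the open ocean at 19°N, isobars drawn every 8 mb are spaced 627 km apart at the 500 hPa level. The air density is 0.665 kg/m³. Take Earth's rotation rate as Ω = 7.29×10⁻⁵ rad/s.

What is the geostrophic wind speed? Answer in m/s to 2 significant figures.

40 m/s

Coriolis parameter at 19°N:
f = 2Ω sin φ = 2 × 7.29×10⁻⁵ × sin 19° = 4.75×10⁻⁵ s⁻¹
Pressure gradient: |∂P/∂n| = 800 Pa / 627000 m = 1.28×10⁻³ Pa/m
Geostrophic balance (pressure-gradient force = Coriolis force):
V_g = (1/(fρ)) |∂P/∂n| = 1.28×10⁻³ / (4.75×10⁻⁵ × 0.665) = 40.4 m/s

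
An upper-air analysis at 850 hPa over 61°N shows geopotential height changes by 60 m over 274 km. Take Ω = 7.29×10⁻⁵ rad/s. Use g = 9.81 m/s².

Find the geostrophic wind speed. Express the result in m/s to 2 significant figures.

17 m/s

Coriolis parameter at 61°N:
f = 2Ω sin φ = 2 × 7.29×10⁻⁵ × sin 61° = 1.28×10⁻⁴ s⁻¹
Height gradient: |∂Z/∂n| = 60 m / 274000 m = 2.19×10⁻⁴
On a pressure surface, geostrophic balance gives V_g = (g/f)|∂Z/∂n|:
V_g = 9.81 × 2.19×10⁻⁴ / 1.28×10⁻⁴ = 16.8 m/s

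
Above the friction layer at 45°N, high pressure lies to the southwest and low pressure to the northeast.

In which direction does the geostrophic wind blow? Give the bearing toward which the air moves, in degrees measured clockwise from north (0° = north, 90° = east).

The pressure-gradient force points toward the northeast (bearing 045°).
Geostrophic balance: in the Northern Hemisphere the Coriolis force deflects motion to the right, so the geostrophic wind blows 90° to the right of the pressure-gradient force (low pressure on the left).
Rotating 045° by 90° clockwise gives 135° — the wind blows toward the southeast.

135°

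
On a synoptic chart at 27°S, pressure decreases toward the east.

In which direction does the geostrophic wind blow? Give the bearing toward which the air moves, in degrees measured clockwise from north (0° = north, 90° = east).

000°

The pressure-gradient force points toward the east (bearing 090°).
Geostrophic balance: in the Southern Hemisphere the Coriolis force deflects motion to the left, so the geostrophic wind blows 90° to the left of the pressure-gradient force (low pressure on the right).
Rotating 090° by 90° counterclockwise gives 000° — the wind blows toward the north.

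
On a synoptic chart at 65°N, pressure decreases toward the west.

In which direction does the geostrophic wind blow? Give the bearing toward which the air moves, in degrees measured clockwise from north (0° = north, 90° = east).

The pressure-gradient force points toward the west (bearing 270°).
Geostrophic balance: in the Northern Hemisphere the Coriolis force deflects motion to the right, so the geostrophic wind blows 90° to the right of the pressure-gradient force (low pressure on the left).
Rotating 270° by 90° clockwise gives 000° — the wind blows toward the north.

000°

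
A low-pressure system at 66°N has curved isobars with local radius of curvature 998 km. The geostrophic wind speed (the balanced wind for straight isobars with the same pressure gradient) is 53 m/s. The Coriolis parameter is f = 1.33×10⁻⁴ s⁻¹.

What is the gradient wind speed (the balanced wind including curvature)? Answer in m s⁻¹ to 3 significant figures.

Around a low, centrifugal force acts outward with Coriolis, so pressure-gradient force balances both:
(1/ρ)|∂P/∂n| = fV + V²/R  →  V² + fR·V − fR·V_g = 0
With fR = 1.33×10⁻⁴ × 998×10³ m = 133 m/s:
V = [−fR + √((fR)² + 4 fR V_g)]/2 = [−133 + √(133² + 4×133×53)]/2 = 40.6 m/s
Subgeostrophic (V < V_g = 53 m/s), as expected around a low.

40.6 m s⁻¹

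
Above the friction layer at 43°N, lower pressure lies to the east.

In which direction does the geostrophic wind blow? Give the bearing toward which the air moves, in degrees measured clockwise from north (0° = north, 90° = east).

180°

The pressure-gradient force points toward the east (bearing 090°).
Geostrophic balance: in the Northern Hemisphere the Coriolis force deflects motion to the right, so the geostrophic wind blows 90° to the right of the pressure-gradient force (low pressure on the left).
Rotating 090° by 90° clockwise gives 180° — the wind blows toward the south.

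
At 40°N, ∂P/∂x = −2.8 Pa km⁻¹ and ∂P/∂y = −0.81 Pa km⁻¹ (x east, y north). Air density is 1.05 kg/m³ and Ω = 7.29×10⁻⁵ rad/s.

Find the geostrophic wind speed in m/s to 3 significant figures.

Coriolis parameter at 40°N:
f = 2Ω sin φ = 2 × 7.29×10⁻⁵ × sin 40° = 9.37×10⁻⁵ s⁻¹
Component geostrophic relations (x east, y north):
u_g = −(1/(fρ)) ∂P/∂y,  v_g = (1/(fρ)) ∂P/∂x
u_g = −(−0.81×10⁻³)/(9.37×10⁻⁵ × 1.05) = 8.23 m/s;  v_g = (−2.8×10⁻³)/(9.37×10⁻⁵ × 1.05) = −28.5 m/s
|V_g| = √(u_g² + v_g²) = 29.6 m/s

29.6 m/s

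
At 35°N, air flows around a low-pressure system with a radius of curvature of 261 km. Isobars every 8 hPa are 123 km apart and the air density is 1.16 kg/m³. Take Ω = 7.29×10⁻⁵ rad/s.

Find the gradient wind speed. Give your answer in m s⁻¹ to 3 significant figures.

28.9 m s⁻¹

Coriolis parameter at 35°N:
f = 2Ω sin φ = 2 × 7.29×10⁻⁵ × sin 35° = 8.36×10⁻⁵ s⁻¹
Pressure gradient: |∂P/∂n| = 800 Pa / 123000 m = 6.50×10⁻³ Pa/m
Geostrophic speed: V_g = |∂P/∂n|/(fρ) = 6.50×10⁻³/(8.36×10⁻⁵ × 1.16) = 67.0 m/s
Around a low, centrifugal force acts outward with Coriolis, so pressure-gradient force balances both:
(1/ρ)|∂P/∂n| = fV + V²/R  →  V² + fR·V − fR·V_g = 0
With fR = 8.36×10⁻⁵ × 261×10³ m = 21.8 m/s:
V = [−fR + √((fR)² + 4 fR V_g)]/2 = [−21.8 + √(21.8² + 4×21.8×67)]/2 = 28.9 m/s
Subgeostrophic (V < V_g = 67 m/s), as expected around a low.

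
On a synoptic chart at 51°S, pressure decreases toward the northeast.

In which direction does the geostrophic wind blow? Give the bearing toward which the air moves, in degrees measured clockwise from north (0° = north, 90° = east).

The pressure-gradient force points toward the northeast (bearing 045°).
Geostrophic balance: in the Southern Hemisphere the Coriolis force deflects motion to the left, so the geostrophic wind blows 90° to the left of the pressure-gradient force (low pressure on the right).
Rotating 045° by 90° counterclockwise gives 315° — the wind blows toward the northwest.

315°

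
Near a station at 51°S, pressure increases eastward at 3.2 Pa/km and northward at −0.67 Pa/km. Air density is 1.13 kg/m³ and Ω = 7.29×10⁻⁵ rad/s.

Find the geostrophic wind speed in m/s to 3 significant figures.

25.5 m/s

Coriolis parameter at 51°S:
f = 2Ω sin φ = 2 × 7.29×10⁻⁵ × sin 51° = 1.13×10⁻⁴ s⁻¹
In the Southern Hemisphere f is negative: f = −1.13×10⁻⁴ s⁻¹.
Component geostrophic relations (x east, y north):
u_g = −(1/(fρ)) ∂P/∂y,  v_g = (1/(fρ)) ∂P/∂x
u_g = −(−0.67×10⁻³)/(−1.13×10⁻⁴ × 1.13) = −5.23 m/s;  v_g = (3.2×10⁻³)/(−1.13×10⁻⁴ × 1.13) = −25.0 m/s
|V_g| = √(u_g² + v_g²) = 25.5 m/s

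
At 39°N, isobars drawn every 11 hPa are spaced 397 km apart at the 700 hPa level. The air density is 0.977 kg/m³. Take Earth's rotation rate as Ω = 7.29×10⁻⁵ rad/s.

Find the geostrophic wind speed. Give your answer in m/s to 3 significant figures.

Coriolis parameter at 39°N:
f = 2Ω sin φ = 2 × 7.29×10⁻⁵ × sin 39° = 9.18×10⁻⁵ s⁻¹
Pressure gradient: |∂P/∂n| = 1100 Pa / 397000 m = 2.77×10⁻³ Pa/m
Geostrophic balance (pressure-gradient force = Coriolis force):
V_g = (1/(fρ)) |∂P/∂n| = 2.77×10⁻³ / (9.18×10⁻⁵ × 0.977) = 30.9 m/s

30.9 m/s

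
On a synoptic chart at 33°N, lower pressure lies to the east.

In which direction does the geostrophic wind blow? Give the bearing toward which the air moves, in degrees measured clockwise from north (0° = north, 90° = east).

The pressure-gradient force points toward the east (bearing 090°).
Geostrophic balance: in the Northern Hemisphere the Coriolis force deflects motion to the right, so the geostrophic wind blows 90° to the right of the pressure-gradient force (low pressure on the left).
Rotating 090° by 90° clockwise gives 180° — the wind blows toward the south.

180°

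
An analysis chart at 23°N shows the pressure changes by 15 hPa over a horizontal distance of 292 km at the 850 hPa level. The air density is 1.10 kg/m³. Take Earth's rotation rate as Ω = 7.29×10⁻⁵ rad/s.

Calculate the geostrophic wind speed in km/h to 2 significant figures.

300 km/h

Coriolis parameter at 23°N:
f = 2Ω sin φ = 2 × 7.29×10⁻⁵ × sin 23° = 5.70×10⁻⁵ s⁻¹
Pressure gradient: |∂P/∂n| = 1500 Pa / 292000 m = 5.14×10⁻³ Pa/m
Geostrophic balance (pressure-gradient force = Coriolis force):
V_g = (1/(fρ)) |∂P/∂n| = 5.14×10⁻³ / (5.70×10⁻⁵ × 1.10) = 82.0 m/s
Converting: 82.0 m/s × 3.6 = 300 km/h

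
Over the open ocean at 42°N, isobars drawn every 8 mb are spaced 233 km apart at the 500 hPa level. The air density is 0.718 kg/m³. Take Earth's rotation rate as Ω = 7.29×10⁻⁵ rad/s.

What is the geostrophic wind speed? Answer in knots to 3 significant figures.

95.3 knots

Coriolis parameter at 42°N:
f = 2Ω sin φ = 2 × 7.29×10⁻⁵ × sin 42° = 9.76×10⁻⁵ s⁻¹
Pressure gradient: |∂P/∂n| = 800 Pa / 233000 m = 3.43×10⁻³ Pa/m
Geostrophic balance (pressure-gradient force = Coriolis force):
V_g = (1/(fρ)) |∂P/∂n| = 3.43×10⁻³ / (9.76×10⁻⁵ × 0.718) = 49.0 m/s
Converting: 49.0 m/s × 1.944 = 95.3 knots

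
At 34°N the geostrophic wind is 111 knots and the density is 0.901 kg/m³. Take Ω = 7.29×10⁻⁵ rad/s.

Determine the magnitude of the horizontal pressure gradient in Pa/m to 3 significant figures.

4.19×10⁻³ Pa/m

Coriolis parameter at 34°N:
f = 2Ω sin φ = 2 × 7.29×10⁻⁵ × sin 34° = 8.15×10⁻⁵ s⁻¹
Wind speed in SI: 111 knots = 57.1 m/s
Geostrophic balance rearranged: |∂P/∂n| = f ρ V_g
|∂P/∂n| = 8.15×10⁻⁵ × 0.901 × 57.1 = 4.19×10⁻³ Pa/m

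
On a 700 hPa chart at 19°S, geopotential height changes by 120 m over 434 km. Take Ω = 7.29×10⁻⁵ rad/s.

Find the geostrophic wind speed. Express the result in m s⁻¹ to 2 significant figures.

57 m s⁻¹

Coriolis parameter at 19°S:
f = 2Ω sin φ = 2 × 7.29×10⁻⁵ × sin 19° = 4.75×10⁻⁵ s⁻¹
Height gradient: |∂Z/∂n| = 120 m / 434000 m = 2.76×10⁻⁴
On a pressure surface, geostrophic balance gives V_g = (g/f)|∂Z/∂n|:
V_g = 9.81 × 2.76×10⁻⁴ / 4.75×10⁻⁵ = 57.1 m/s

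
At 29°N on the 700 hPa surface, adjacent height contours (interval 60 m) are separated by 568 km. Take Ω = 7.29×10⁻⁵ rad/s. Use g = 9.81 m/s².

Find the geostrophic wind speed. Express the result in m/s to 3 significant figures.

14.7 m/s

Coriolis parameter at 29°N:
f = 2Ω sin φ = 2 × 7.29×10⁻⁵ × sin 29° = 7.07×10⁻⁵ s⁻¹
Height gradient: |∂Z/∂n| = 60 m / 568000 m = 1.06×10⁻⁴
On a pressure surface, geostrophic balance gives V_g = (g/f)|∂Z/∂n|:
V_g = 9.81 × 1.06×10⁻⁴ / 7.07×10⁻⁵ = 14.7 m/s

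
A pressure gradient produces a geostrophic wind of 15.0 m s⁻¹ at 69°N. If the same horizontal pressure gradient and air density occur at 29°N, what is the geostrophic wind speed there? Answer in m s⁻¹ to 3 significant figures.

28.9 m s⁻¹

With the same pressure gradient and density, V_g ∝ 1/f ∝ 1/sin φ.
V₂ = V₁ · sin φ₁ / sin φ₂ = 15.0 × sin 69° / sin 29°
V₂ = 15.0 × 0.9336/0.4848 = 28.9 m s⁻¹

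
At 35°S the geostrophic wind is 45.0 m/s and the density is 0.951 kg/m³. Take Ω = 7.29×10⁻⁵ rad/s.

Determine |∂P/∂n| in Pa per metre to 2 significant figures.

3.6×10⁻³ Pa/m

Coriolis parameter at 35°S:
f = 2Ω sin φ = 2 × 7.29×10⁻⁵ × sin 35° = 8.36×10⁻⁵ s⁻¹
Geostrophic balance rearranged: |∂P/∂n| = f ρ V_g
|∂P/∂n| = 8.36×10⁻⁵ × 0.951 × 45.0 = 3.58×10⁻³ Pa/m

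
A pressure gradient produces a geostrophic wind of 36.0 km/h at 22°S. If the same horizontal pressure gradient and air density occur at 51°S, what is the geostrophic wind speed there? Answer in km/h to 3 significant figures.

17.4 km/h

With the same pressure gradient and density, V_g ∝ 1/f ∝ 1/sin φ.
V₂ = V₁ · sin φ₁ / sin φ₂ = 36.0 × sin 22° / sin 51°
V₂ = 36.0 × 0.3746/0.7771 = 17.4 km/h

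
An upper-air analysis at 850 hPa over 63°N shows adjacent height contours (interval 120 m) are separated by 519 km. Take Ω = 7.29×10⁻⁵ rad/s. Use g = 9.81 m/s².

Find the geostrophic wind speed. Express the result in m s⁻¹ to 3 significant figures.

17.5 m s⁻¹

Coriolis parameter at 63°N:
f = 2Ω sin φ = 2 × 7.29×10⁻⁵ × sin 63° = 1.30×10⁻⁴ s⁻¹
Height gradient: |∂Z/∂n| = 120 m / 519000 m = 2.31×10⁻⁴
On a pressure surface, geostrophic balance gives V_g = (g/f)|∂Z/∂n|:
V_g = 9.81 × 2.31×10⁻⁴ / 1.30×10⁻⁴ = 17.5 m/s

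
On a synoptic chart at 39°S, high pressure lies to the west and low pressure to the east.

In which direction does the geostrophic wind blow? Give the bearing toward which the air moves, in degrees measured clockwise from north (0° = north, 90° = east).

000°

The pressure-gradient force points toward the east (bearing 090°).
Geostrophic balance: in the Southern Hemisphere the Coriolis force deflects motion to the left, so the geostrophic wind blows 90° to the left of the pressure-gradient force (low pressure on the right).
Rotating 090° by 90° counterclockwise gives 000° — the wind blows toward the north.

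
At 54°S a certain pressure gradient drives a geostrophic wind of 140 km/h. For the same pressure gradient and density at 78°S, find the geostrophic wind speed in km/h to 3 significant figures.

With the same pressure gradient and density, V_g ∝ 1/f ∝ 1/sin φ.
V₂ = V₁ · sin φ₁ / sin φ₂ = 140 × sin 54° / sin 78°
V₂ = 140 × 0.8090/0.9781 = 116 km/h

116 km/h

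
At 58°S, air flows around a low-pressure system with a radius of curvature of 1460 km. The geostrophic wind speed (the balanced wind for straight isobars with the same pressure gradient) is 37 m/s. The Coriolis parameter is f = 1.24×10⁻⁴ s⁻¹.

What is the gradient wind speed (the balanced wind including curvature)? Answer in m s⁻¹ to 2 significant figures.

Around a low, centrifugal force acts outward with Coriolis, so pressure-gradient force balances both:
(1/ρ)|∂P/∂n| = fV + V²/R  →  V² + fR·V − fR·V_g = 0
With fR = 1.24×10⁻⁴ × 1460×10³ m = 181 m/s:
V = [−fR + √((fR)² + 4 fR V_g)]/2 = [−181 + √(181² + 4×181×37)]/2 = 31.5 m/s
Subgeostrophic (V < V_g = 37 m/s), as expected around a low.

32 m s⁻¹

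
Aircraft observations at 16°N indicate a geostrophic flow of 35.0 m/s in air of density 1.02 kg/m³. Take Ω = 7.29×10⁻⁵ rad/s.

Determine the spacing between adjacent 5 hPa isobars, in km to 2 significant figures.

350 km

Coriolis parameter at 16°N:
f = 2Ω sin φ = 2 × 7.29×10⁻⁵ × sin 16° = 4.02×10⁻⁵ s⁻¹
Geostrophic balance rearranged: |∂P/∂n| = f ρ V_g
|∂P/∂n| = 4.02×10⁻⁵ × 1.02 × 35.0 = 1.43×10⁻³ Pa/m
Isobar spacing: Δn = ΔP/|∂P/∂n| = 500 Pa / 1.43×10⁻³ Pa/m = 348503 m ≈ 350 km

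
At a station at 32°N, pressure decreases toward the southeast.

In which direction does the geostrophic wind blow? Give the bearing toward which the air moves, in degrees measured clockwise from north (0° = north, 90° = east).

225°

The pressure-gradient force points toward the southeast (bearing 135°).
Geostrophic balance: in the Northern Hemisphere the Coriolis force deflects motion to the right, so the geostrophic wind blows 90° to the right of the pressure-gradient force (low pressure on the left).
Rotating 135° by 90° clockwise gives 225° — the wind blows toward the southwest.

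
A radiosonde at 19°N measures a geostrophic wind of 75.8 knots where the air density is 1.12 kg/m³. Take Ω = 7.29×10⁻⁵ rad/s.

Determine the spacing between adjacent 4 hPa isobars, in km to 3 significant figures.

Coriolis parameter at 19°N:
f = 2Ω sin φ = 2 × 7.29×10⁻⁵ × sin 19° = 4.75×10⁻⁵ s⁻¹
Wind speed in SI: 75.8 knots = 39.0 m/s
Geostrophic balance rearranged: |∂P/∂n| = f ρ V_g
|∂P/∂n| = 4.75×10⁻⁵ × 1.12 × 39.0 = 2.07×10⁻³ Pa/m
Isobar spacing: Δn = ΔP/|∂P/∂n| = 400 Pa / 2.07×10⁻³ Pa/m = 192946 m ≈ 193 km

193 km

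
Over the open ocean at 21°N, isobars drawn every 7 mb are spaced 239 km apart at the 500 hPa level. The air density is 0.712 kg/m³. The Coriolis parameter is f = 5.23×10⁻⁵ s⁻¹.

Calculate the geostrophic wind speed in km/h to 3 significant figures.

Pressure gradient: |∂P/∂n| = 700 Pa / 239000 m = 2.93×10⁻³ Pa/m
Geostrophic balance (pressure-gradient force = Coriolis force):
V_g = (1/(fρ)) |∂P/∂n| = 2.93×10⁻³ / (5.23×10⁻⁵ × 0.712) = 78.7 m/s
Converting: 78.7 m/s × 3.6 = 283 km/h

283 km/h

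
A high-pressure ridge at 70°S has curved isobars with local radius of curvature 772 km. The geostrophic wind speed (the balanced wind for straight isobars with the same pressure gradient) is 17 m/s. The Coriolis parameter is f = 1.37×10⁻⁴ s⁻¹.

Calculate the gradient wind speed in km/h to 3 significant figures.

Around a high, pressure-gradient force acts outward with centrifugal, so Coriolis balances both:
fV = (1/ρ)|∂P/∂n| + V²/R  →  V² − fR·V + fR·V_g = 0
With fR = 1.37×10⁻⁴ × 772×10³ m = 106 m/s:
V = [fR − √((fR)² − 4 fR V_g)]/2 = [106 − √(106² − 4×106×17)]/2 = 21.3 m/s
Supergeostrophic (V > V_g = 17 m/s), as expected around a high.
Converting: 21.3 m/s × 3.6 = 76.6 km/h

76.6 km/h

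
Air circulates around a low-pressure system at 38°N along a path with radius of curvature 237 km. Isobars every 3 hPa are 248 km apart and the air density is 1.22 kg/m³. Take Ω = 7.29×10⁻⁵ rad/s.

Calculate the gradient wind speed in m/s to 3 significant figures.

Coriolis parameter at 38°N:
f = 2Ω sin φ = 2 × 7.29×10⁻⁵ × sin 38° = 8.98×10⁻⁵ s⁻¹
Pressure gradient: |∂P/∂n| = 300 Pa / 248000 m = 1.21×10⁻³ Pa/m
Geostrophic speed: V_g = |∂P/∂n|/(fρ) = 1.21×10⁻³/(8.98×10⁻⁵ × 1.22) = 11.0 m/s
Around a low, centrifugal force acts outward with Coriolis, so pressure-gradient force balances both:
(1/ρ)|∂P/∂n| = fV + V²/R  →  V² + fR·V − fR·V_g = 0
With fR = 8.98×10⁻⁵ × 237×10³ m = 21.3 m/s:
V = [−fR + √((fR)² + 4 fR V_g)]/2 = [−21.3 + √(21.3² + 4×21.3×11)]/2 = 8.02 m/s
Subgeostrophic (V < V_g = 11 m/s), as expected around a low.

8.02 m/s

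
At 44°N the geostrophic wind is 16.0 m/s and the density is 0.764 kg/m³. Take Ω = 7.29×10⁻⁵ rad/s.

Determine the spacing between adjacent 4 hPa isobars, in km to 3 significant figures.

Coriolis parameter at 44°N:
f = 2Ω sin φ = 2 × 7.29×10⁻⁵ × sin 44° = 1.01×10⁻⁴ s⁻¹
Geostrophic balance rearranged: |∂P/∂n| = f ρ V_g
|∂P/∂n| = 1.01×10⁻⁴ × 0.764 × 16.0 = 1.24×10⁻³ Pa/m
Isobar spacing: Δn = ΔP/|∂P/∂n| = 400 Pa / 1.24×10⁻³ Pa/m = 323086 m ≈ 323 km

323 km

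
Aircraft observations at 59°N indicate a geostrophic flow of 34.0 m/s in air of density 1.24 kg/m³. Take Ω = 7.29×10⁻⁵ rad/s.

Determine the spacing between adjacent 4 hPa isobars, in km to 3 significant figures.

75.9 km

Coriolis parameter at 59°N:
f = 2Ω sin φ = 2 × 7.29×10⁻⁵ × sin 59° = 1.25×10⁻⁴ s⁻¹
Geostrophic balance rearranged: |∂P/∂n| = f ρ V_g
|∂P/∂n| = 1.25×10⁻⁴ × 1.24 × 34.0 = 5.27×10⁻³ Pa/m
Isobar spacing: Δn = ΔP/|∂P/∂n| = 400 Pa / 5.27×10⁻³ Pa/m = 75917 m ≈ 75.9 km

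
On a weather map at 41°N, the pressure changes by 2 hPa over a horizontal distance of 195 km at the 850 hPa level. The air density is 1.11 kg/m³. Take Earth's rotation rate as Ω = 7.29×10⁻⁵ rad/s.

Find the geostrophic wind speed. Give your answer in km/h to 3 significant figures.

Coriolis parameter at 41°N:
f = 2Ω sin φ = 2 × 7.29×10⁻⁵ × sin 41° = 9.57×10⁻⁵ s⁻¹
Pressure gradient: |∂P/∂n| = 200 Pa / 195000 m = 1.03×10⁻³ Pa/m
Geostrophic balance (pressure-gradient force = Coriolis force):
V_g = (1/(fρ)) |∂P/∂n| = 1.03×10⁻³ / (9.57×10⁻⁵ × 1.11) = 9.66 m/s
Converting: 9.66 m/s × 3.6 = 34.8 km/h

34.8 km/h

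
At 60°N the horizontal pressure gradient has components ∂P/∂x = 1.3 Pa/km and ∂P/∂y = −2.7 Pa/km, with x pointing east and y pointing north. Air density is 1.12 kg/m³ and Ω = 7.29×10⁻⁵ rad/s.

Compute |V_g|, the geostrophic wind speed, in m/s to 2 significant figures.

Coriolis parameter at 60°N:
f = 2Ω sin φ = 2 × 7.29×10⁻⁵ × sin 60° = 1.26×10⁻⁴ s⁻¹
Component geostrophic relations (x east, y north):
u_g = −(1/(fρ)) ∂P/∂y,  v_g = (1/(fρ)) ∂P/∂x
u_g = −(−2.7×10⁻³)/(1.26×10⁻⁴ × 1.12) = 19.1 m/s;  v_g = (1.3×10⁻³)/(1.26×10⁻⁴ × 1.12) = 9.19 m/s
|V_g| = √(u_g² + v_g²) = 21.2 m/s

21 m/s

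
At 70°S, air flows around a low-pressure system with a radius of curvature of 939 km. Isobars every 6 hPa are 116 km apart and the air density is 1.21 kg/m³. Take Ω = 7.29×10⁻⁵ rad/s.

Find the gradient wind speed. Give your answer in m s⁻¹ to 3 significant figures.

26.0 m s⁻¹

Coriolis parameter at 70°S:
f = 2Ω sin φ = 2 × 7.29×10⁻⁵ × sin 70° = 1.37×10⁻⁴ s⁻¹
Pressure gradient: |∂P/∂n| = 600 Pa / 116000 m = 5.17×10⁻³ Pa/m
Geostrophic speed: V_g = |∂P/∂n|/(fρ) = 5.17×10⁻³/(1.37×10⁻⁴ × 1.21) = 31.2 m/s
Around a low, centrifugal force acts outward with Coriolis, so pressure-gradient force balances both:
(1/ρ)|∂P/∂n| = fV + V²/R  →  V² + fR·V − fR·V_g = 0
With fR = 1.37×10⁻⁴ × 939×10³ m = 129 m/s:
V = [−fR + √((fR)² + 4 fR V_g)]/2 = [−129 + √(129² + 4×129×31.2)]/2 = 26 m/s
Subgeostrophic (V < V_g = 31.2 m/s), as expected around a low.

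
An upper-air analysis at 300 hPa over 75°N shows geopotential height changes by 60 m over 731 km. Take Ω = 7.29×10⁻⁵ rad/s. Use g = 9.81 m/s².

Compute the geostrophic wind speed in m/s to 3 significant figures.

5.72 m/s

Coriolis parameter at 75°N:
f = 2Ω sin φ = 2 × 7.29×10⁻⁵ × sin 75° = 1.41×10⁻⁴ s⁻¹
Height gradient: |∂Z/∂n| = 60 m / 731000 m = 8.21×10⁻⁵
On a pressure surface, geostrophic balance gives V_g = (g/f)|∂Z/∂n|:
V_g = 9.81 × 8.21×10⁻⁵ / 1.41×10⁻⁴ = 5.72 m/s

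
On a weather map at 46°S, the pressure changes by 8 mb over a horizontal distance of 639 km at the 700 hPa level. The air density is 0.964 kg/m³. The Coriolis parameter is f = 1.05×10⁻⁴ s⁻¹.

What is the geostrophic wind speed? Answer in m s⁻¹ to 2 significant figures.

Pressure gradient: |∂P/∂n| = 800 Pa / 639000 m = 1.25×10⁻³ Pa/m
Geostrophic balance (pressure-gradient force = Coriolis force):
V_g = (1/(fρ)) |∂P/∂n| = 1.25×10⁻³ / (1.05×10⁻⁴ × 0.964) = 12.4 m/s

12 m s⁻¹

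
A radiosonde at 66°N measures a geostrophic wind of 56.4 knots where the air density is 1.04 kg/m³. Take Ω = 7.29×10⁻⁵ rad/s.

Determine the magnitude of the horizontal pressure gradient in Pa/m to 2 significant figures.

4.0×10⁻³ Pa/m

Coriolis parameter at 66°N:
f = 2Ω sin φ = 2 × 7.29×10⁻⁵ × sin 66° = 1.33×10⁻⁴ s⁻¹
Wind speed in SI: 56.4 knots = 29.0 m/s
Geostrophic balance rearranged: |∂P/∂n| = f ρ V_g
|∂P/∂n| = 1.33×10⁻⁴ × 1.04 × 29.0 = 4.02×10⁻³ Pa/m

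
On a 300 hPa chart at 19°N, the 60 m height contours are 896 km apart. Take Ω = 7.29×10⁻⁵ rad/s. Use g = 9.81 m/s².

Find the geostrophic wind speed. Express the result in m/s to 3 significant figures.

Coriolis parameter at 19°N:
f = 2Ω sin φ = 2 × 7.29×10⁻⁵ × sin 19° = 4.75×10⁻⁵ s⁻¹
Height gradient: |∂Z/∂n| = 60 m / 896000 m = 6.70×10⁻⁵
On a pressure surface, geostrophic balance gives V_g = (g/f)|∂Z/∂n|:
V_g = 9.81 × 6.70×10⁻⁵ / 4.75×10⁻⁵ = 13.8 m/s

13.8 m/s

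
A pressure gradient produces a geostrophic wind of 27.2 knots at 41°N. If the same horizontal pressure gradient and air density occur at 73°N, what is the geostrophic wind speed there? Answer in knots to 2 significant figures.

With the same pressure gradient and density, V_g ∝ 1/f ∝ 1/sin φ.
V₂ = V₁ · sin φ₁ / sin φ₂ = 27.2 × sin 41° / sin 73°
V₂ = 27.2 × 0.6561/0.9563 = 19 knots

19 knots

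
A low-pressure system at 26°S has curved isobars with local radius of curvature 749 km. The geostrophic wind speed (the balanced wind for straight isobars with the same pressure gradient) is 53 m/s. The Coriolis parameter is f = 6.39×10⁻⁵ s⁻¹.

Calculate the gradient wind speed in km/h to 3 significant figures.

115 km/h

Around a low, centrifugal force acts outward with Coriolis, so pressure-gradient force balances both:
(1/ρ)|∂P/∂n| = fV + V²/R  →  V² + fR·V − fR·V_g = 0
With fR = 6.39×10⁻⁵ × 749×10³ m = 47.9 m/s:
V = [−fR + √((fR)² + 4 fR V_g)]/2 = [−47.9 + √(47.9² + 4×47.9×53)]/2 = 31.8 m/s
Subgeostrophic (V < V_g = 53 m/s), as expected around a low.
Converting: 31.8 m/s × 3.6 = 115 km/h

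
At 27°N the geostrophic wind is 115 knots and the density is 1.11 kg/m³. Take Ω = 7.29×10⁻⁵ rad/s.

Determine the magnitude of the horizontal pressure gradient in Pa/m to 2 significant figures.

Coriolis parameter at 27°N:
f = 2Ω sin φ = 2 × 7.29×10⁻⁵ × sin 27° = 6.62×10⁻⁵ s⁻¹
Wind speed in SI: 115 knots = 59.2 m/s
Geostrophic balance rearranged: |∂P/∂n| = f ρ V_g
|∂P/∂n| = 6.62×10⁻⁵ × 1.11 × 59.2 = 4.35×10⁻³ Pa/m

4.3×10⁻³ Pa/m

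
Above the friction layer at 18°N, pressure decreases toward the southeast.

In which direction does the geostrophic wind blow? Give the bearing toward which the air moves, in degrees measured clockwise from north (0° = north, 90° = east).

225°

The pressure-gradient force points toward the southeast (bearing 135°).
Geostrophic balance: in the Northern Hemisphere the Coriolis force deflects motion to the right, so the geostrophic wind blows 90° to the right of the pressure-gradient force (low pressure on the left).
Rotating 135° by 90° clockwise gives 225° — the wind blows toward the southwest.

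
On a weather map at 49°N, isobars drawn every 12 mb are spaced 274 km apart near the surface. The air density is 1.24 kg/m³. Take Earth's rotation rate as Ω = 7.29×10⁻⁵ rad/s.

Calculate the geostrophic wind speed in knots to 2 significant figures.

62 knots

Coriolis parameter at 49°N:
f = 2Ω sin φ = 2 × 7.29×10⁻⁵ × sin 49° = 1.10×10⁻⁴ s⁻¹
Pressure gradient: |∂P/∂n| = 1200 Pa / 274000 m = 4.38×10⁻³ Pa/m
Geostrophic balance (pressure-gradient force = Coriolis force):
V_g = (1/(fρ)) |∂P/∂n| = 4.38×10⁻³ / (1.10×10⁻⁴ × 1.24) = 32.1 m/s
Converting: 32.1 m/s × 1.944 = 62 knots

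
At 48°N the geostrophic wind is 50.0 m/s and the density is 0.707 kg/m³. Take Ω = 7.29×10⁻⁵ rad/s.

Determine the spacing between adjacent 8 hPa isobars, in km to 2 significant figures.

Coriolis parameter at 48°N:
f = 2Ω sin φ = 2 × 7.29×10⁻⁵ × sin 48° = 1.08×10⁻⁴ s⁻¹
Geostrophic balance rearranged: |∂P/∂n| = f ρ V_g
|∂P/∂n| = 1.08×10⁻⁴ × 0.707 × 50.0 = 3.83×10⁻³ Pa/m
Isobar spacing: Δn = ΔP/|∂P/∂n| = 800 Pa / 3.83×10⁻³ Pa/m = 208867 m ≈ 210 km

210 km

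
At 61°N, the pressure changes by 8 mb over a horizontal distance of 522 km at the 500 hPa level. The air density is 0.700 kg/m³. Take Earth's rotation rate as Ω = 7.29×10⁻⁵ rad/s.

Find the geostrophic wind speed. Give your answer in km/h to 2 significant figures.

Coriolis parameter at 61°N:
f = 2Ω sin φ = 2 × 7.29×10⁻⁵ × sin 61° = 1.28×10⁻⁴ s⁻¹
Pressure gradient: |∂P/∂n| = 800 Pa / 522000 m = 1.53×10⁻³ Pa/m
Geostrophic balance (pressure-gradient force = Coriolis force):
V_g = (1/(fρ)) |∂P/∂n| = 1.53×10⁻³ / (1.28×10⁻⁴ × 0.700) = 17.2 m/s
Converting: 17.2 m/s × 3.6 = 62 km/h

62 km/h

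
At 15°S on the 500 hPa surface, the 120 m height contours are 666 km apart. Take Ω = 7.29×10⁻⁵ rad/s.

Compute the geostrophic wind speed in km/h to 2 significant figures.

Coriolis parameter at 15°S:
f = 2Ω sin φ = 2 × 7.29×10⁻⁵ × sin 15° = 3.77×10⁻⁵ s⁻¹
Height gradient: |∂Z/∂n| = 120 m / 666000 m = 1.80×10⁻⁴
On a pressure surface, geostrophic balance gives V_g = (g/f)|∂Z/∂n|:
V_g = 9.81 × 1.80×10⁻⁴ / 3.77×10⁻⁵ = 46.8 m/s
Converting: 46.8 m/s × 3.6 = 170 km/h

170 km/h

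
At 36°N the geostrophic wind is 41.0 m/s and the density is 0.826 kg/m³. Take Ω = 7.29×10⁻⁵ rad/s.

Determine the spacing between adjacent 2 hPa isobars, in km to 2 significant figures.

Coriolis parameter at 36°N:
f = 2Ω sin φ = 2 × 7.29×10⁻⁵ × sin 36° = 8.57×10⁻⁵ s⁻¹
Geostrophic balance rearranged: |∂P/∂n| = f ρ V_g
|∂P/∂n| = 8.57×10⁻⁵ × 0.826 × 41.0 = 2.90×10⁻³ Pa/m
Isobar spacing: Δn = ΔP/|∂P/∂n| = 200 Pa / 2.90×10⁻³ Pa/m = 68911 m ≈ 69 km

69 km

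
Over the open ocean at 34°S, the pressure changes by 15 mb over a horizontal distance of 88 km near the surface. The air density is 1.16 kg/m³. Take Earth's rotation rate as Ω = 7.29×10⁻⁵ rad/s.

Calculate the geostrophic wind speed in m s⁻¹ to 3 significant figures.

Coriolis parameter at 34°S:
f = 2Ω sin φ = 2 × 7.29×10⁻⁵ × sin 34° = 8.15×10⁻⁵ s⁻¹
Pressure gradient: |∂P/∂n| = 1500 Pa / 88000 m = 1.70×10⁻² Pa/m
Geostrophic balance (pressure-gradient force = Coriolis force):
V_g = (1/(fρ)) |∂P/∂n| = 1.70×10⁻² / (8.15×10⁻⁵ × 1.16) = 180 m/s

180 m s⁻¹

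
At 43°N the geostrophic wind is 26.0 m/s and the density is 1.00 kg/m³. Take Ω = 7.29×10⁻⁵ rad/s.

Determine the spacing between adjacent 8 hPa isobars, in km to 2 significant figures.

310 km

Coriolis parameter at 43°N:
f = 2Ω sin φ = 2 × 7.29×10⁻⁵ × sin 43° = 9.94×10⁻⁵ s⁻¹
Geostrophic balance rearranged: |∂P/∂n| = f ρ V_g
|∂P/∂n| = 9.94×10⁻⁵ × 1.00 × 26.0 = 2.59×10⁻³ Pa/m
Isobar spacing: Δn = ΔP/|∂P/∂n| = 800 Pa / 2.59×10⁻³ Pa/m = 309440 m ≈ 310 km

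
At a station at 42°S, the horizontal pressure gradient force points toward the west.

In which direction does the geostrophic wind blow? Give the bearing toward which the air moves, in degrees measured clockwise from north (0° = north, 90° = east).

180°

The pressure-gradient force points toward the west (bearing 270°).
Geostrophic balance: in the Southern Hemisphere the Coriolis force deflects motion to the left, so the geostrophic wind blows 90° to the left of the pressure-gradient force (low pressure on the right).
Rotating 270° by 90° counterclockwise gives 180° — the wind blows toward the south.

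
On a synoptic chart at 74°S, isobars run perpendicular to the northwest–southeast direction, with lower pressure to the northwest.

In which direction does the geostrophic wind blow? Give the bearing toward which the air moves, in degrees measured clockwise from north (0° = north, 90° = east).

225°

The pressure-gradient force points toward the northwest (bearing 315°).
Geostrophic balance: in the Southern Hemisphere the Coriolis force deflects motion to the left, so the geostrophic wind blows 90° to the left of the pressure-gradient force (low pressure on the right).
Rotating 315° by 90° counterclockwise gives 225° — the wind blows toward the southwest.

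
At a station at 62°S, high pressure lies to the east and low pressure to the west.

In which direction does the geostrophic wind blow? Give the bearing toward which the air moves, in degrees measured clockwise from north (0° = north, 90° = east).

The pressure-gradient force points toward the west (bearing 270°).
Geostrophic balance: in the Southern Hemisphere the Coriolis force deflects motion to the left, so the geostrophic wind blows 90° to the left of the pressure-gradient force (low pressure on the right).
Rotating 270° by 90° counterclockwise gives 180° — the wind blows toward the south.

180°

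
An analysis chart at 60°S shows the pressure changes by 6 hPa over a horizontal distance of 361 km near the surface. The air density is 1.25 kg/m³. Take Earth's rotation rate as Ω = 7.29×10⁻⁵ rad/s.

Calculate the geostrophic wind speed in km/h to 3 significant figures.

Coriolis parameter at 60°S:
f = 2Ω sin φ = 2 × 7.29×10⁻⁵ × sin 60° = 1.26×10⁻⁴ s⁻¹
Pressure gradient: |∂P/∂n| = 600 Pa / 361000 m = 1.66×10⁻³ Pa/m
Geostrophic balance (pressure-gradient force = Coriolis force):
V_g = (1/(fρ)) |∂P/∂n| = 1.66×10⁻³ / (1.26×10⁻⁴ × 1.25) = 10.5 m/s
Converting: 10.5 m/s × 3.6 = 37.9 km/h

37.9 km/h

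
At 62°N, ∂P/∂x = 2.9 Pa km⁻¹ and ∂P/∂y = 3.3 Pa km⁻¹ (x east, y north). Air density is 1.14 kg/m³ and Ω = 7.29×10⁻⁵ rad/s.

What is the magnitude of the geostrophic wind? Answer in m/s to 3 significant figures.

Coriolis parameter at 62°N:
f = 2Ω sin φ = 2 × 7.29×10⁻⁵ × sin 62° = 1.29×10⁻⁴ s⁻¹
Component geostrophic relations (x east, y north):
u_g = −(1/(fρ)) ∂P/∂y,  v_g = (1/(fρ)) ∂P/∂x
u_g = −(3.3×10⁻³)/(1.29×10⁻⁴ × 1.14) = −22.5 m/s;  v_g = (2.9×10⁻³)/(1.29×10⁻⁴ × 1.14) = 19.8 m/s
|V_g| = √(u_g² + v_g²) = 29.9 m/s

29.9 m/s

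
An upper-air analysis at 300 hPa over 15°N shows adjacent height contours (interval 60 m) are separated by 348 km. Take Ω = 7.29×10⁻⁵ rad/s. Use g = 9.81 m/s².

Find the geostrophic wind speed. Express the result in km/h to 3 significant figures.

Coriolis parameter at 15°N:
f = 2Ω sin φ = 2 × 7.29×10⁻⁵ × sin 15° = 3.77×10⁻⁵ s⁻¹
Height gradient: |∂Z/∂n| = 60 m / 348000 m = 1.72×10⁻⁴
On a pressure surface, geostrophic balance gives V_g = (g/f)|∂Z/∂n|:
V_g = 9.81 × 1.72×10⁻⁴ / 3.77×10⁻⁵ = 44.8 m/s
Converting: 44.8 m/s × 3.6 = 161 km/h

161 km/h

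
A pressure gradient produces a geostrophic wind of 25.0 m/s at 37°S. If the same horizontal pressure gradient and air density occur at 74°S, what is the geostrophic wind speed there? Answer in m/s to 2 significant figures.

With the same pressure gradient and density, V_g ∝ 1/f ∝ 1/sin φ.
V₂ = V₁ · sin φ₁ / sin φ₂ = 25.0 × sin 37° / sin 74°
V₂ = 25.0 × 0.6018/0.9613 = 16 m/s

16 m/s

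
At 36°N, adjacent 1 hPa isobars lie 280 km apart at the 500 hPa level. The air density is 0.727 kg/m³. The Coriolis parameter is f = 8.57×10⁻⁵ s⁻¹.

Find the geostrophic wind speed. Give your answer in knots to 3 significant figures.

11.1 knots

Pressure gradient: |∂P/∂n| = 100 Pa / 280000 m = 3.57×10⁻⁴ Pa/m
Geostrophic balance (pressure-gradient force = Coriolis force):
V_g = (1/(fρ)) |∂P/∂n| = 3.57×10⁻⁴ / (8.57×10⁻⁵ × 0.727) = 5.73 m/s
Converting: 5.73 m/s × 1.944 = 11.1 knots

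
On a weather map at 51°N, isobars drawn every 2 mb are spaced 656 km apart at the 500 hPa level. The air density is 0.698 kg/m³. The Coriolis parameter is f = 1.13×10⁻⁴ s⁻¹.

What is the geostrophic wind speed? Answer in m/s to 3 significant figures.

3.87 m/s

Pressure gradient: |∂P/∂n| = 200 Pa / 656000 m = 3.05×10⁻⁴ Pa/m
Geostrophic balance (pressure-gradient force = Coriolis force):
V_g = (1/(fρ)) |∂P/∂n| = 3.05×10⁻⁴ / (1.13×10⁻⁴ × 0.698) = 3.87 m/s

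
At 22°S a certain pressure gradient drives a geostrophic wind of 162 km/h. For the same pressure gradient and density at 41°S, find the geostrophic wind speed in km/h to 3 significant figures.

With the same pressure gradient and density, V_g ∝ 1/f ∝ 1/sin φ.
V₂ = V₁ · sin φ₁ / sin φ₂ = 162 × sin 22° / sin 41°
V₂ = 162 × 0.3746/0.6561 = 92.5 km/h

92.5 km/h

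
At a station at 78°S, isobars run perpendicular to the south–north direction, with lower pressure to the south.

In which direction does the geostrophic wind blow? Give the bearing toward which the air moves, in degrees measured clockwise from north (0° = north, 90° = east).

The pressure-gradient force points toward the south (bearing 180°).
Geostrophic balance: in the Southern Hemisphere the Coriolis force deflects motion to the left, so the geostrophic wind blows 90° to the left of the pressure-gradient force (low pressure on the right).
Rotating 180° by 90° counterclockwise gives 090° — the wind blows toward the east.

090°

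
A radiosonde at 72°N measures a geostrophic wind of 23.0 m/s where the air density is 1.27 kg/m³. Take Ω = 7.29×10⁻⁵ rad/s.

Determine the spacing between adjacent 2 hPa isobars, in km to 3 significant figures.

Coriolis parameter at 72°N:
f = 2Ω sin φ = 2 × 7.29×10⁻⁵ × sin 72° = 1.39×10⁻⁴ s⁻¹
Geostrophic balance rearranged: |∂P/∂n| = f ρ V_g
|∂P/∂n| = 1.39×10⁻⁴ × 1.27 × 23.0 = 4.05×10⁻³ Pa/m
Isobar spacing: Δn = ΔP/|∂P/∂n| = 200 Pa / 4.05×10⁻³ Pa/m = 49378 m ≈ 49.4 km

49.4 km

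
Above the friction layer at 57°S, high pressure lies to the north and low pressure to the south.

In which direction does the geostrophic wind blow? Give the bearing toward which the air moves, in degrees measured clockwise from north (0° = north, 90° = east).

The pressure-gradient force points toward the south (bearing 180°).
Geostrophic balance: in the Southern Hemisphere the Coriolis force deflects motion to the left, so the geostrophic wind blows 90° to the left of the pressure-gradient force (low pressure on the right).
Rotating 180° by 90° counterclockwise gives 090° — the wind blows toward the east.

090°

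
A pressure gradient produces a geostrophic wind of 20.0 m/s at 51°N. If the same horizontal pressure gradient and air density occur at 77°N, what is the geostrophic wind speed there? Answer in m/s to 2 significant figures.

With the same pressure gradient and density, V_g ∝ 1/f ∝ 1/sin φ.
V₂ = V₁ · sin φ₁ / sin φ₂ = 20.0 × sin 51° / sin 77°
V₂ = 20.0 × 0.7771/0.9744 = 16 m/s

16 m/s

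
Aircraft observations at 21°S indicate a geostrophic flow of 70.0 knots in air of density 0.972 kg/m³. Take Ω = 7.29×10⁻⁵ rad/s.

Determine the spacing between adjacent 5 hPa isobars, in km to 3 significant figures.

Coriolis parameter at 21°S:
f = 2Ω sin φ = 2 × 7.29×10⁻⁵ × sin 21° = 5.23×10⁻⁵ s⁻¹
Wind speed in SI: 70.0 knots = 36.0 m/s
Geostrophic balance rearranged: |∂P/∂n| = f ρ V_g
|∂P/∂n| = 5.23×10⁻⁵ × 0.972 × 36.0 = 1.83×10⁻³ Pa/m
Isobar spacing: Δn = ΔP/|∂P/∂n| = 500 Pa / 1.83×10⁻³ Pa/m = 273389 m ≈ 273 km

273 km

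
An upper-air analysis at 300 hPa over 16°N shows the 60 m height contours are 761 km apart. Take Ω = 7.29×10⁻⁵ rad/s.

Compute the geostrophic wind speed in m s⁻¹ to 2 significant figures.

Coriolis parameter at 16°N:
f = 2Ω sin φ = 2 × 7.29×10⁻⁵ × sin 16° = 4.02×10⁻⁵ s⁻¹
Height gradient: |∂Z/∂n| = 60 m / 761000 m = 7.88×10⁻⁵
On a pressure surface, geostrophic balance gives V_g = (g/f)|∂Z/∂n|:
V_g = 9.81 × 7.88×10⁻⁵ / 4.02×10⁻⁵ = 19.2 m/s

19 m s⁻¹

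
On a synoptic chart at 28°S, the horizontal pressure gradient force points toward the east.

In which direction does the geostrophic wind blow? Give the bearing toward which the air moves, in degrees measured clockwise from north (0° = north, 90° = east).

000°

The pressure-gradient force points toward the east (bearing 090°).
Geostrophic balance: in the Southern Hemisphere the Coriolis force deflects motion to the left, so the geostrophic wind blows 90° to the left of the pressure-gradient force (low pressure on the right).
Rotating 090° by 90° counterclockwise gives 000° — the wind blows toward the north.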